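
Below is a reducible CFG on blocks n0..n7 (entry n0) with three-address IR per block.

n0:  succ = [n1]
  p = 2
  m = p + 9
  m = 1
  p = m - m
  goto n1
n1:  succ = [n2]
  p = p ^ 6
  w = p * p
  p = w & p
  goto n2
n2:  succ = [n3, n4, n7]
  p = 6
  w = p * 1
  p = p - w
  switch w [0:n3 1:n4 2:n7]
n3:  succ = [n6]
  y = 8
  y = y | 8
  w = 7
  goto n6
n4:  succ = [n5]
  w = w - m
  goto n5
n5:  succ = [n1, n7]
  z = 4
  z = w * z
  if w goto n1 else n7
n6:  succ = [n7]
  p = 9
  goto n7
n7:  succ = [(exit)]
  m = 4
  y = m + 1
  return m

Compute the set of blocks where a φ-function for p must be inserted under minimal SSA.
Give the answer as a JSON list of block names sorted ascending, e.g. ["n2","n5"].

idom tree: n1←n0 n2←n1 n3←n2 n4←n2 n5←n4 n6←n3 n7←n2
Dom∩ at merges:
  n1: preds {n0,n5}: {n0} ∩ {n0,n1,n2,n4,n5} = {n0}; idom=n0
  n7: preds {n2,n5,n6}: {n0,n1,n2} ∩ {n0,n1,n2,n4,n5} ∩ {n0,n1,n2,n3,n6} = {n0,n1,n2}; idom=n2

Frontier:
  n1←n0: walk · to n0
  n1←n5: walk n5→n4→n2→n1 to n0
  n7←n2: walk · to n2
  n7←n5: walk n5→n4 to n2
  n7←n6: walk n6→n3 to n2
  DF(n0)=∅
  DF(n1)={n1}
  DF(n2)={n1}
  DF(n3)={n7}
  DF(n4)={n1,n7}
  DF(n5)={n1,n7}
  DF(n6)={n7}
  DF(n7)=∅

φ for p: defs {n0,n1,n2,n6}
  DF⁺ = {n1,n7}

Answer: ["n1", "n7"]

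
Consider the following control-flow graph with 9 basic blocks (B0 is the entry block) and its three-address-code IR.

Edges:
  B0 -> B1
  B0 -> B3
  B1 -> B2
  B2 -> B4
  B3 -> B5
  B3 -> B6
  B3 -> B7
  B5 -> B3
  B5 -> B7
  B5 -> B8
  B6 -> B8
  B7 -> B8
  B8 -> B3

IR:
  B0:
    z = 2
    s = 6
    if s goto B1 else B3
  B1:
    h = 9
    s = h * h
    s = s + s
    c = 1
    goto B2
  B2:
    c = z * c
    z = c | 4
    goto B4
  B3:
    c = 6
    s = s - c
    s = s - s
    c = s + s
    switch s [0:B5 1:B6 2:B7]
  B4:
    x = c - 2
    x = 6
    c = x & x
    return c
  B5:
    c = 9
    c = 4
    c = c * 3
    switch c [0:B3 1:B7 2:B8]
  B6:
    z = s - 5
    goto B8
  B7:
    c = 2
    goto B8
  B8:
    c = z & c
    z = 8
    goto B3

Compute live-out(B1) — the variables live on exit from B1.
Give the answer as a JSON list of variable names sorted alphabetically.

Answer: ["c", "z"]

Working:
Block summaries:
  B0: {s,z} / ∅
  B1: {c,h,s} / ∅
  B2: {c,z} / {c,z}
  B3: {c,s} / {s}
  B4: {c,x} / {c}
  B5: {c} / ∅
  B6: {z} / {s}
  B7: {c} / ∅
  B8: {c,z} / {c,z}

Liveness:
  live B0: ∅→{s,z}
  live B1: {z}→{c,z}
  live B2: {c,z}→{c}
  live B3: {s,z}→{c,s,z}
  live B4: {c}→∅
  live B5: {s,z}→{c,s,z}
  live B6: {c,s}→{c,s,z}
  live B7: {s,z}→{c,s,z}
  live B8: {c,s,z}→{s,z}

live-out(B1) = ["c", "z"]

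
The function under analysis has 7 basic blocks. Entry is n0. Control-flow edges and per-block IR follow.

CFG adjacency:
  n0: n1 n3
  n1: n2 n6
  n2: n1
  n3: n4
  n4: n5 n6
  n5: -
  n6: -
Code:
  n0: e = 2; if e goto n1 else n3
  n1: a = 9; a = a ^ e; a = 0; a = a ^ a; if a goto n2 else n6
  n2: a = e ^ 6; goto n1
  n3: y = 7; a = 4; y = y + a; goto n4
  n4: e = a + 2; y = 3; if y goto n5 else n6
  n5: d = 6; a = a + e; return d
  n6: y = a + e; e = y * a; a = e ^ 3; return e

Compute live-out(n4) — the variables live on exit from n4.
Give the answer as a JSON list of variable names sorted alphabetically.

Answer: ["a", "e"]

Derivation:
def/use:
  n0: def={e} ue=∅
  n1: def={a} ue={e}
  n2: def={a} ue={e}
  n3: def={a,y} ue=∅
  n4: def={e,y} ue={a}
  n5: def={a,d} ue={a,e}
  n6: def={a,e,y} ue={a,e}

Live sets:
  n0: in=∅ out={e}
  n1: in={e} out={a,e}
  n2: in={e} out={e}
  n3: in=∅ out={a}
  n4: in={a} out={a,e}
  n5: in={a,e} out=∅
  n6: in={a,e} out=∅

live-out(n4) = ["a", "e"]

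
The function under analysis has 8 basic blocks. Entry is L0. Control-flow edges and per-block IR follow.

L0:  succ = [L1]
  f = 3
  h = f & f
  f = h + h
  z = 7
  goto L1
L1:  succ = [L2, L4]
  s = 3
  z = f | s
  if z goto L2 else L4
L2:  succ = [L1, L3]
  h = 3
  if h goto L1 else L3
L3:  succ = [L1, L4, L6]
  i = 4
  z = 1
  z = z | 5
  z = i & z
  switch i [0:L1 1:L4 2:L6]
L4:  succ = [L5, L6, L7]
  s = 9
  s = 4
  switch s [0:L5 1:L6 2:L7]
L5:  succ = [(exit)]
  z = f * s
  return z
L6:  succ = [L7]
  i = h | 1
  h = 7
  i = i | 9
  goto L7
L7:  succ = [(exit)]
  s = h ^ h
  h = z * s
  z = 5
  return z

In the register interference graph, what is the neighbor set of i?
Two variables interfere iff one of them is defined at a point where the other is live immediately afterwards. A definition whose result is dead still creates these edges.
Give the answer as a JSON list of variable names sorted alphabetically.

Block summaries:
  L0: def={f,h,z} ue=∅
  L1: def={s,z} ue={f}
  L2: def={h} ue=∅
  L3: def={i,z} ue=∅
  L4: def={s} ue=∅
  L5: def={z} ue={f,s}
  L6: def={h,i} ue={h}
  L7: def={h,s,z} ue={h,z}

Liveness:
  L0: in=∅ out={f,h}
  L1: in={f,h} out={f,h,z}
  L2: in={f} out={f,h}
  L3: in={f,h} out={f,h,z}
  L4: in={f,h,z} out={f,h,s,z}
  L5: in={f,s} out=∅
  L6: in={h,z} out={h,z}
  L7: in={h,z} out=∅

Conflict graph:
  f↔{h,i,s,z}
  h↔{f,i,s,z}
  i↔{f,h,z}
  s↔{f,h,z}
  z↔{f,h,i,s}

N(i) = ["f", "h", "z"]

Answer: ["f", "h", "z"]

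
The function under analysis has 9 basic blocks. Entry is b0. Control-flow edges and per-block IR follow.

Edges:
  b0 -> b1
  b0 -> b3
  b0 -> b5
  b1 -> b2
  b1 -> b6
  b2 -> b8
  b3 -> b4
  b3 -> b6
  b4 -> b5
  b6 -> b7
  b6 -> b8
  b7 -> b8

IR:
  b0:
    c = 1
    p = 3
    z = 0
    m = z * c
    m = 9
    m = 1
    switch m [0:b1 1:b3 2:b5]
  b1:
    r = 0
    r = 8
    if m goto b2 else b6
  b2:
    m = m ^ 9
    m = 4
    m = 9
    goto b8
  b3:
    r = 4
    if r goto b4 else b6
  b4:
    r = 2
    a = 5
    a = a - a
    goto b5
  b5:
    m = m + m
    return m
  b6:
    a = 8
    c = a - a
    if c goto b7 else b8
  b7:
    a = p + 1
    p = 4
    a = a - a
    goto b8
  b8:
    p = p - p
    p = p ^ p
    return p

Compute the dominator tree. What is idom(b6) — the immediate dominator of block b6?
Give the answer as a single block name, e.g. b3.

idom tree: b1←b0 b2←b1 b3←b0 b4←b3 b5←b0 b6←b0 b7←b6 b8←b0
Join-block Dom:
  b5: preds {b0,b4}: {b0} ∩ {b0,b3,b4} = {b0}; idom=b0
  b6: preds {b1,b3}: {b0,b1} ∩ {b0,b3} = {b0}; idom=b0
  b8: preds {b2,b6,b7}: {b0,b1,b2} ∩ {b0,b6} ∩ {b0,b6,b7} = {b0}; idom=b0

idom(b6) = b0

Answer: b0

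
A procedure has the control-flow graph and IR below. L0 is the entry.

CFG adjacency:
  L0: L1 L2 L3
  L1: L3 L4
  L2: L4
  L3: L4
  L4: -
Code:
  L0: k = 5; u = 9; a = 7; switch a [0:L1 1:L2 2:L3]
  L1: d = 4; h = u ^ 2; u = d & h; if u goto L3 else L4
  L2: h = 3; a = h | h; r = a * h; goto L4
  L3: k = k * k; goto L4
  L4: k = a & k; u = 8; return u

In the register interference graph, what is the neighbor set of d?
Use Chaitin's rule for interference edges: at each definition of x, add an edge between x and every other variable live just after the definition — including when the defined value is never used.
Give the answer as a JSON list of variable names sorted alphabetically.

Answer: ["a", "h", "k", "u"]

Derivation:
def/use:
  L0: def={a,k,u} ue=∅
  L1: def={d,h,u} ue={u}
  L2: def={a,h,r} ue=∅
  L3: def={k} ue={k}
  L4: def={k,u} ue={a,k}

Backward fixpoint:
  live L0: ∅→{a,k,u}
  live L1: {a,k,u}→{a,k}
  live L2: {k}→{a,k}
  live L3: {a,k}→{a,k}
  live L4: {a,k}→∅

Interference:
  a: {d,h,k,r,u}
  d: {a,h,k,u}
  h: {a,d,k}
  k: {a,d,h,r,u}
  r: {a,k}
  u: {a,d,k}

N(d) = ["a", "h", "k", "u"]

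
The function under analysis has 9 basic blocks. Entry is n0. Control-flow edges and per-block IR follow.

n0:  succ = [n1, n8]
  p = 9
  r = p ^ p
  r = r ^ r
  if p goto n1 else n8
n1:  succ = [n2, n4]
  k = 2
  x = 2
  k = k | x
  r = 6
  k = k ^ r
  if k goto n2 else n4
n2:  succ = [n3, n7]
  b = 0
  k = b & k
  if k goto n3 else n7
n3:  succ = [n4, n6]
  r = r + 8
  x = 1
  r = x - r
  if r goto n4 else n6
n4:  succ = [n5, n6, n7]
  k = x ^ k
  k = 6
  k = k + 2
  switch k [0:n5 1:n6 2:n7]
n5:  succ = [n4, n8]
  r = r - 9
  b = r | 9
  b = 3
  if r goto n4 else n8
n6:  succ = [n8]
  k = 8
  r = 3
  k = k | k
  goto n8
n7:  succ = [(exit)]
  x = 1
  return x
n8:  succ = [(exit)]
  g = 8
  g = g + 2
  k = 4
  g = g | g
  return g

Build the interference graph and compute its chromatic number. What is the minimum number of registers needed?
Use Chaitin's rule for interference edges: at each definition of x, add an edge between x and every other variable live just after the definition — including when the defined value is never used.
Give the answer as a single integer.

Per-block:
  n0 def {p,r} use ∅
  n1 def {k,r,x} use ∅
  n2 def {b,k} use {k}
  n3 def {r,x} use {r}
  n4 def {k} use {k,x}
  n5 def {b,r} use {r}
  n6 def {k,r} use ∅
  n7 def {x} use ∅
  n8 def {g,k} use ∅

Live sets:
  n0 li=∅ lo=∅
  n1 li=∅ lo={k,r,x}
  n2 li={k,r} lo={k,r}
  n3 li={k,r} lo={k,r,x}
  n4 li={k,r,x} lo={k,r,x}
  n5 li={k,r,x} lo={k,r,x}
  n6 li=∅ lo=∅
  n7 li=∅ lo=∅
  n8 li=∅ lo=∅

Interference:
  b↔{k,r,x}
  g↔{k}
  k↔{b,g,r,x}
  p↔{r}
  r↔{b,k,p,x}
  x↔{b,k,r}

Registers:
  {b,k,r,x} pairwise interfere (4-clique) ⇒ χ ≥ 4
  4-colouring: R0={k,p}  R1={g,r}  R2={b}  R3={x}
  χ = 4

Answer: 4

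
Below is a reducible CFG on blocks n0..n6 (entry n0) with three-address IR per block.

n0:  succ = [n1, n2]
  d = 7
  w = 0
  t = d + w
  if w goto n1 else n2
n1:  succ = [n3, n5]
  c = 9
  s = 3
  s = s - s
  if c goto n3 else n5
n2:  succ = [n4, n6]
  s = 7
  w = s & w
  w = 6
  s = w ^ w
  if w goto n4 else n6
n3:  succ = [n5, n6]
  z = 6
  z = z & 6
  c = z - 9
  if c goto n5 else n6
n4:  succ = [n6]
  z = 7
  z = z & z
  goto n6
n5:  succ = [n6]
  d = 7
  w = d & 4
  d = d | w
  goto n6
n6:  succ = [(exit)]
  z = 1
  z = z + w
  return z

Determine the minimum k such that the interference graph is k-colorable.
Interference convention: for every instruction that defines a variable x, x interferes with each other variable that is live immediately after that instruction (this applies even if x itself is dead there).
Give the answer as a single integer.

Block summaries:
  n0: def={d,t,w} ue=∅
  n1: def={c,s} ue=∅
  n2: def={s,w} ue={w}
  n3: def={c,z} ue=∅
  n4: def={z} ue=∅
  n5: def={d,w} ue=∅
  n6: def={z} ue={w}

Backward fixpoint:
  n0: in=∅ out={w}
  n1: in={w} out={w}
  n2: in={w} out={w}
  n3: in={w} out={w}
  n4: in={w} out={w}
  n5: in=∅ out={w}
  n6: in={w} out=∅

Conflict graph:
  c↔{s,w}
  d↔{w}
  s↔{c,w}
  t↔{w}
  w↔{c,d,s,t,z}
  z↔{w}

Chromatic number:
  lower bound: {c,s,w} mutually conflict ⇒ χ ≥ 3
  assign c→c1 d→c1 s→c2 t→c1 w→c0 z→c1 — no edge inside a register ⇒ χ ≤ 3
  χ = 3

Answer: 3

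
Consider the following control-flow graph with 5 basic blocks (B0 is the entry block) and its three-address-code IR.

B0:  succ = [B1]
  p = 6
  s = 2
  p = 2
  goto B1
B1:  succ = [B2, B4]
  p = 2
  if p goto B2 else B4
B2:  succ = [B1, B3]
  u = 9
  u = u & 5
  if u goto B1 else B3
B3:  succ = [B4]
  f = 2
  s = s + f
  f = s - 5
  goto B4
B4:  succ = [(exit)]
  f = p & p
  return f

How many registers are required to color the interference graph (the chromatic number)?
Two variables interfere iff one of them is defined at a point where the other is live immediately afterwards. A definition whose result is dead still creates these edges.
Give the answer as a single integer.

Block summaries:
  B0: def={p,s} ue=∅
  B1: def={p} ue=∅
  B2: def={u} ue=∅
  B3: def={f,s} ue={s}
  B4: def={f} ue={p}

Liveness:
  B0: in=∅ out={s}
  B1: in={s} out={p,s}
  B2: in={p,s} out={p,s}
  B3: in={p,s} out={p}
  B4: in={p} out=∅

Conflict graph:
  f↔{p,s}
  p↔{f,s,u}
  s↔{f,p,u}
  u↔{p,s}

Colouring:
  lower bound: {f,p,s} mutually conflict ⇒ χ ≥ 3
  3-colouring: R0={p}  R1={s}  R2={f,u}
  χ = 3

Answer: 3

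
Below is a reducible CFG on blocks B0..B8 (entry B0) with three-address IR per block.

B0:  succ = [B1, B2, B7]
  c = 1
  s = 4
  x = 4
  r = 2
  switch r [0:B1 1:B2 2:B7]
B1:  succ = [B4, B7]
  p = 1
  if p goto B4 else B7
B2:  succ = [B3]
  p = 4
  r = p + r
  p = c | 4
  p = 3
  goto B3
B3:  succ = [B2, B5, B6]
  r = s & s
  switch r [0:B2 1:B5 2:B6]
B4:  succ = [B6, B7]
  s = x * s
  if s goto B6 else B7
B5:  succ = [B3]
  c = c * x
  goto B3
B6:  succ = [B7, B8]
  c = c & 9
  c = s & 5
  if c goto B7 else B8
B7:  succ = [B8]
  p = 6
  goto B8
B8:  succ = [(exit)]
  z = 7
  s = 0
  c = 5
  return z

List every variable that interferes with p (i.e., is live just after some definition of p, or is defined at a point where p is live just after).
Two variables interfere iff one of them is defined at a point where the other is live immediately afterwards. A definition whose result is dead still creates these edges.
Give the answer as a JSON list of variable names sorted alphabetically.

Block summaries:
  B0: def={c,r,s,x} ue=∅
  B1: def={p} ue=∅
  B2: def={p,r} ue={c,r}
  B3: def={r} ue={s}
  B4: def={s} ue={s,x}
  B5: def={c} ue={c,x}
  B6: def={c} ue={c,s}
  B7: def={p} ue=∅
  B8: def={c,s,z} ue=∅

Liveness:
  B0: in=∅ out={c,r,s,x}
  B1: in={c,s,x} out={c,s,x}
  B2: in={c,r,s,x} out={c,s,x}
  B3: in={c,s,x} out={c,r,s,x}
  B4: in={c,s,x} out={c,s}
  B5: in={c,s,x} out={c,s,x}
  B6: in={c,s} out=∅
  B7: in=∅ out=∅
  B8: in=∅ out=∅

Interference:
  c↔{p,r,s,x,z}
  p↔{c,r,s,x}
  r↔{c,p,s,x}
  s↔{c,p,r,x,z}
  x↔{c,p,r,s}
  z↔{c,s}

N(p) = ["c", "r", "s", "x"]

Answer: ["c", "r", "s", "x"]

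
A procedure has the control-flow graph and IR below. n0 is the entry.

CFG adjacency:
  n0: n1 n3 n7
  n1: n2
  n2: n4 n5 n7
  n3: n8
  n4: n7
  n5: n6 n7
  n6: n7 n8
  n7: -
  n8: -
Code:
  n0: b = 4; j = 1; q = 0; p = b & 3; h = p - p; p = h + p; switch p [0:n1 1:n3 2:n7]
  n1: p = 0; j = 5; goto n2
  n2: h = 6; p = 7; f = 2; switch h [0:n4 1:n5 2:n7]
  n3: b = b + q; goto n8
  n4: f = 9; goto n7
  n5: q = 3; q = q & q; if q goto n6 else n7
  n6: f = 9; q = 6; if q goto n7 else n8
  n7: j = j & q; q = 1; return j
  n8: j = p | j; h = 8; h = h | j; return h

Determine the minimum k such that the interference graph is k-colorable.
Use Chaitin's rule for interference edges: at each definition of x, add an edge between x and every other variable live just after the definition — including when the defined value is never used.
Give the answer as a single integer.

Answer: 5

Working:
Block summaries:
  n0: def={b,h,j,p,q} ue=∅
  n1: def={j,p} ue=∅
  n2: def={f,h,p} ue=∅
  n3: def={b} ue={b,q}
  n4: def={f} ue=∅
  n5: def={q} ue=∅
  n6: def={f,q} ue=∅
  n7: def={j,q} ue={j,q}
  n8: def={h,j} ue={j,p}

Backward fixpoint:
  live n0: ∅→{b,j,p,q}
  live n1: {q}→{j,q}
  live n2: {j,q}→{j,p,q}
  live n3: {b,j,p,q}→{j,p}
  live n4: {j,q}→{j,q}
  live n5: {j,p}→{j,p,q}
  live n6: {j,p}→{j,p,q}
  live n7: {j,q}→∅
  live n8: {j,p}→∅

Interference:
  b↔{h,j,p,q}
  f↔{h,j,p,q}
  h↔{b,f,j,p,q}
  j↔{b,f,h,p,q}
  p↔{b,f,h,j,q}
  q↔{b,f,h,j,p}

Colouring:
  clique {b,h,j,p,q} ⇒ need ≥ 5
  assign b→R4 f→R4 h→R0 j→R1 p→R2 q→R3 — no edge inside a register ⇒ χ ≤ 5
  χ = 5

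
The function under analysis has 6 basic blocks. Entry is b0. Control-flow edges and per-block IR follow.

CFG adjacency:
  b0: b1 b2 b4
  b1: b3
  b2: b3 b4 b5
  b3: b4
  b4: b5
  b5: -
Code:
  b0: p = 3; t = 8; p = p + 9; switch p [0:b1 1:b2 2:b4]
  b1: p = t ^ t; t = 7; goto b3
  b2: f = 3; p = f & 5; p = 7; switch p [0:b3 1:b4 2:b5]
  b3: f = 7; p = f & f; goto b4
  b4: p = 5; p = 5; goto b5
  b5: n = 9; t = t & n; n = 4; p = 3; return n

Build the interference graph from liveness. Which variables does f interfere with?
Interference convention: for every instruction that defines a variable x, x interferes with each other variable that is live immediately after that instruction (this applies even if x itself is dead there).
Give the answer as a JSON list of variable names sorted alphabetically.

Answer: ["t"]

Working:
Block summaries:
  b0: def={p,t} ue=∅
  b1: def={p,t} ue={t}
  b2: def={f,p} ue=∅
  b3: def={f,p} ue=∅
  b4: def={p} ue=∅
  b5: def={n,p,t} ue={t}

Liveness:
  b0 li=∅ lo={t}
  b1 li={t} lo={t}
  b2 li={t} lo={t}
  b3 li={t} lo={t}
  b4 li={t} lo={t}
  b5 li={t} lo=∅

Interfere edges:
  f: {t}
  n: {p,t}
  p: {n,t}
  t: {f,n,p}

N(f) = ["t"]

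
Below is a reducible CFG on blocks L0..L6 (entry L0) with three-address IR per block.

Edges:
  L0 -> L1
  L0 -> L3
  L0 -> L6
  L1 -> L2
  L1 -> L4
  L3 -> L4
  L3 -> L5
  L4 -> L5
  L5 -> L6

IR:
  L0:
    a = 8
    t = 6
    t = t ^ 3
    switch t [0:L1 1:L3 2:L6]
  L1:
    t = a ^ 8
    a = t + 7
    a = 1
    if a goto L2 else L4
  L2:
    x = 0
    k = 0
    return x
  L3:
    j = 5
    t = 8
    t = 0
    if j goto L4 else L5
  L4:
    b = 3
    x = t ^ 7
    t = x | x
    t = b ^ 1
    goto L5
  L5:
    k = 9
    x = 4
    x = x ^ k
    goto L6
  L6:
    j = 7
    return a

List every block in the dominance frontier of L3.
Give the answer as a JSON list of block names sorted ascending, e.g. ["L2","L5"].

idom tree: L1←L0 L2←L1 L3←L0 L4←L0 L5←L0 L6←L0
Dom at joins:
  L4: preds {L1,L3}: {L0,L1} ∩ {L0,L3} = {L0}; idom=L0
  L5: preds {L3,L4}: {L0,L3} ∩ {L0,L4} = {L0}; idom=L0
  L6: preds {L0,L5}: {L0} ∩ {L0,L5} = {L0}; idom=L0

DF derivation:
  join L4 pred L1: L1 stop@L0
  join L4 pred L3: L3 stop@L0
  join L5 pred L3: L3 stop@L0
  join L5 pred L4: L4 stop@L0
  join L6 pred L0: · stop@L0
  join L6 pred L5: L5 stop@L0
  L0: DF=∅
  L1: DF={L4}
  L2: DF=∅
  L3: DF={L4,L5}
  L4: DF={L5}
  L5: DF={L6}
  L6: DF=∅

DF(L3) = ["L4", "L5"]

Answer: ["L4", "L5"]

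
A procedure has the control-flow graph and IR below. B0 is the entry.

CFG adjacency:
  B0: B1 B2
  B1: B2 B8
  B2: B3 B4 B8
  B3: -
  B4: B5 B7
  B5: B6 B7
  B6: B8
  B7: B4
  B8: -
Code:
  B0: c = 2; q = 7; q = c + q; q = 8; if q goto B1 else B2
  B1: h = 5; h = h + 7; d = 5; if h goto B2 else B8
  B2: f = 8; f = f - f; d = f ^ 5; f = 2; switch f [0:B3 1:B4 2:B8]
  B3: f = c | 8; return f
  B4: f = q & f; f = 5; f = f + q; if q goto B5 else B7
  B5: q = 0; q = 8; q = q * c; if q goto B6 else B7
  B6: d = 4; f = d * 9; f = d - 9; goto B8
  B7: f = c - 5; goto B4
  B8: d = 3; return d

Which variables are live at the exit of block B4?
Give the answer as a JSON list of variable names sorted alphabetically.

Answer: ["c", "q"]

Derivation:
Block summaries:
  B0 def {c,q} use ∅
  B1 def {d,h} use ∅
  B2 def {d,f} use ∅
  B3 def {f} use {c}
  B4 def {f} use {f,q}
  B5 def {q} use {c}
  B6 def {d,f} use ∅
  B7 def {f} use {c}
  B8 def {d} use ∅

Live sets:
  live B0: ∅→{c,q}
  live B1: {c,q}→{c,q}
  live B2: {c,q}→{c,f,q}
  live B3: {c}→∅
  live B4: {c,f,q}→{c,q}
  live B5: {c}→{c,q}
  live B6: ∅→∅
  live B7: {c,q}→{c,f,q}
  live B8: ∅→∅

live-out(B4) = ["c", "q"]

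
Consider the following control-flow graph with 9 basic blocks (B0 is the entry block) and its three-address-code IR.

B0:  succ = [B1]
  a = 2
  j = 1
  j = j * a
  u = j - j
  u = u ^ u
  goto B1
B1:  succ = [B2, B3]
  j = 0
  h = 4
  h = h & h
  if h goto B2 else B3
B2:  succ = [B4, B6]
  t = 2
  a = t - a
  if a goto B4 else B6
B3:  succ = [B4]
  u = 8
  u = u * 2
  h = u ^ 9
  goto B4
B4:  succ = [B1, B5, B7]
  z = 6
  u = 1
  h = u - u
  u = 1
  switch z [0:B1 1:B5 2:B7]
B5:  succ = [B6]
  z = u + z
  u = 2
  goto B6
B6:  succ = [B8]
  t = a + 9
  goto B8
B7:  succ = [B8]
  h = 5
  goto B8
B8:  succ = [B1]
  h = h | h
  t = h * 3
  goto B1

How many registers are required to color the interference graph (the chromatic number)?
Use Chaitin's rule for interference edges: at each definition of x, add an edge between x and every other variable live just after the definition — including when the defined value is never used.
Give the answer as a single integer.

Answer: 4

Analysis:
Per-block:
  B0: def={a,j,u} ue=∅
  B1: def={h,j} ue=∅
  B2: def={a,t} ue={a}
  B3: def={h,u} ue=∅
  B4: def={h,u,z} ue=∅
  B5: def={u,z} ue={u,z}
  B6: def={t} ue={a}
  B7: def={h} ue=∅
  B8: def={h,t} ue={h}

Backward fixpoint:
  B0: in=∅ out={a}
  B1: in={a} out={a,h}
  B2: in={a,h} out={a,h}
  B3: in={a} out={a}
  B4: in={a} out={a,h,u,z}
  B5: in={a,h,u,z} out={a,h}
  B6: in={a,h} out={a,h}
  B7: in={a} out={a,h}
  B8: in={a,h} out={a}

Interfere edges:
  a↔{h,j,t,u,z}
  h↔{a,t,u,z}
  j↔{a}
  t↔{a,h}
  u↔{a,h,z}
  z↔{a,h,u}

Registers:
  clique {a,h,u,z} ⇒ need ≥ 4
  4-colouring: r0={a}  r1={h,j}  r2={t,u}  r3={z}
  χ = 4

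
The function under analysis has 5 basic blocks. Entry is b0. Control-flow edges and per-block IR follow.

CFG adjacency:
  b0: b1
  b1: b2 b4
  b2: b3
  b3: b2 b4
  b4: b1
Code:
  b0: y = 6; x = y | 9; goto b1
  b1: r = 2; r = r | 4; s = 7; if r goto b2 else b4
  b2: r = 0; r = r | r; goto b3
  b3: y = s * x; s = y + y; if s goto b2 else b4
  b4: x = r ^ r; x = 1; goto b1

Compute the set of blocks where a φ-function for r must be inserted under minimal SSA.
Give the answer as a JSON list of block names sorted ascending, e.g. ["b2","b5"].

idom tree: b1←b0 b2←b1 b3←b2 b4←b1
Join-block Dom:
  b1: preds {b0,b4}: {b0} ∩ {b0,b1,b4} = {b0}; idom=b0
  b2: preds {b1,b3}: {b0,b1} ∩ {b0,b1,b2,b3} = {b0,b1}; idom=b1
  b4: preds {b1,b3}: {b0,b1} ∩ {b0,b1,b2,b3} = {b0,b1}; idom=b1

Frontier:
  join b1 pred b0: · stop@b0
  join b1 pred b4: b4→b1 stop@b0
  join b2 pred b1: · stop@b1
  join b2 pred b3: b3→b2 stop@b1
  join b4 pred b1: · stop@b1
  join b4 pred b3: b3→b2 stop@b1
  b0: DF=∅
  b1: DF={b1}
  b2: DF={b2,b4}
  b3: DF={b2,b4}
  b4: DF={b1}

φ for r: defs {b1,b2}
  DF⁺ = {b1,b2,b4}

Answer: ["b1", "b2", "b4"]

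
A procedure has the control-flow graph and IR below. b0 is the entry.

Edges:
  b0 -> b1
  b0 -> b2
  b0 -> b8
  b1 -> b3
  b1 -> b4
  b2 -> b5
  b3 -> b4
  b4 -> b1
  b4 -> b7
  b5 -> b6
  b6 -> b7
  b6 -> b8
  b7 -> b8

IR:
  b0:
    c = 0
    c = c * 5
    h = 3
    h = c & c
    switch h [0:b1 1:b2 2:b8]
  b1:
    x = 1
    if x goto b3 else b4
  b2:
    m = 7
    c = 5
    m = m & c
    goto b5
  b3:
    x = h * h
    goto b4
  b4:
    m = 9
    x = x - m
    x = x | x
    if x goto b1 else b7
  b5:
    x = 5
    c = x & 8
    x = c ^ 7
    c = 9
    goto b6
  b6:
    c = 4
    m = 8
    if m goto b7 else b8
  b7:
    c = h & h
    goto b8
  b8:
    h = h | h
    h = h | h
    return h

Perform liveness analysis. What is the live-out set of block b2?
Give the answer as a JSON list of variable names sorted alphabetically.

Block summaries:
  b0: {c,h} / ∅
  b1: {x} / ∅
  b2: {c,m} / ∅
  b3: {x} / {h}
  b4: {m,x} / {x}
  b5: {c,x} / ∅
  b6: {c,m} / ∅
  b7: {c} / {h}
  b8: {h} / {h}

Liveness:
  b0 li=∅ lo={h}
  b1 li={h} lo={h,x}
  b2 li={h} lo={h}
  b3 li={h} lo={h,x}
  b4 li={h,x} lo={h}
  b5 li={h} lo={h}
  b6 li={h} lo={h}
  b7 li={h} lo={h}
  b8 li={h} lo=∅

live-out(b2) = ["h"]

Answer: ["h"]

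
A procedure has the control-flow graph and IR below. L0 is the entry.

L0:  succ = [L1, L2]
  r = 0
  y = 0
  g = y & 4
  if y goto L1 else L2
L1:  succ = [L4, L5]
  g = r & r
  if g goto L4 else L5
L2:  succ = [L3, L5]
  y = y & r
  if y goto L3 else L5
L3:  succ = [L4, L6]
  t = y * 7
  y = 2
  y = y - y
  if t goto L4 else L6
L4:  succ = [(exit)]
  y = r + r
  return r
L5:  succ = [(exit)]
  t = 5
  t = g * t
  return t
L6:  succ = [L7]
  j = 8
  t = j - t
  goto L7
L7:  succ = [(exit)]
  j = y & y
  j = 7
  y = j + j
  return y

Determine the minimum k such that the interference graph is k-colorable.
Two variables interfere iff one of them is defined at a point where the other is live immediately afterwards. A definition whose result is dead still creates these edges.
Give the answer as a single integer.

Answer: 4

Working:
def/use:
  L0 def {g,r,y} use ∅
  L1 def {g} use {r}
  L2 def {y} use {r,y}
  L3 def {t,y} use {y}
  L4 def {y} use {r}
  L5 def {t} use {g}
  L6 def {j,t} use {t}
  L7 def {j,y} use {y}

Liveness:
  L0: in=∅ out={g,r,y}
  L1: in={r} out={g,r}
  L2: in={g,r,y} out={g,r,y}
  L3: in={r,y} out={r,t,y}
  L4: in={r} out=∅
  L5: in={g} out=∅
  L6: in={t,y} out={y}
  L7: in={y} out=∅

Conflict graph:
  g: {r,t,y}
  j: {t,y}
  r: {g,t,y}
  t: {g,j,r,y}
  y: {g,j,r,t}

Registers:
  clique {g,r,t,y} ⇒ need ≥ 4
  4-colouring: r0={t}  r1={y}  r2={g,j}  r3={r}
  χ = 4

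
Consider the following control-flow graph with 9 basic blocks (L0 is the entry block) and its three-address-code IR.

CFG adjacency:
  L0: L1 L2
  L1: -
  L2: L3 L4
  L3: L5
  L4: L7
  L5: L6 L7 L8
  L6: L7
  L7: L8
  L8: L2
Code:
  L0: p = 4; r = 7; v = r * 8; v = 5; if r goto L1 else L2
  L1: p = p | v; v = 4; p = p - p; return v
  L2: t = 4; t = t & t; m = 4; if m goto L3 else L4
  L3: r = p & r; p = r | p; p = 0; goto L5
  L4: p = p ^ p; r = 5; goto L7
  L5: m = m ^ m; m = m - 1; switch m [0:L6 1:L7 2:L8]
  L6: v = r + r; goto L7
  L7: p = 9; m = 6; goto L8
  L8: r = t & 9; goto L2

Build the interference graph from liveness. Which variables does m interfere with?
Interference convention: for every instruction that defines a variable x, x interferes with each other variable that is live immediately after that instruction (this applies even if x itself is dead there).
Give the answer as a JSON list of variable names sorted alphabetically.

Block summaries:
  L0: {p,r,v} / ∅
  L1: {p,v} / {p,v}
  L2: {m,t} / ∅
  L3: {p,r} / {p,r}
  L4: {p,r} / {p}
  L5: {m} / {m}
  L6: {v} / {r}
  L7: {m,p} / ∅
  L8: {r} / {t}

Liveness:
  L0: in=∅ out={p,r,v}
  L1: in={p,v} out=∅
  L2: in={p,r} out={m,p,r,t}
  L3: in={m,p,r,t} out={m,p,r,t}
  L4: in={p,t} out={t}
  L5: in={m,p,r,t} out={p,r,t}
  L6: in={r,t} out={t}
  L7: in={t} out={p,t}
  L8: in={p,t} out={p,r}

Interference:
  m — {p,r,t}
  p — {m,r,t,v}
  r — {m,p,t,v}
  t — {m,p,r,v}
  v — {p,r,t}

N(m) = ["p", "r", "t"]

Answer: ["p", "r", "t"]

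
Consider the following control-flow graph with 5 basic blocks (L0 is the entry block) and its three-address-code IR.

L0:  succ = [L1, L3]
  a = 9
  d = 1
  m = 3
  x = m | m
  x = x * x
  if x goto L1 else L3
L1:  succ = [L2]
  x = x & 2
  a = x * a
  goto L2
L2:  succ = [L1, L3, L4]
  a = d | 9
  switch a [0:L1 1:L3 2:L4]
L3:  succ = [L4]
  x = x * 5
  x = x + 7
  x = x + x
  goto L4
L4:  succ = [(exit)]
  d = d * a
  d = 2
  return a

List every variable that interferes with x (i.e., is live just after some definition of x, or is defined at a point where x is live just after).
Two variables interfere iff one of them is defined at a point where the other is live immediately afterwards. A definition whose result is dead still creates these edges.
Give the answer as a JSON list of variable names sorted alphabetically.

Per-block:
  L0: {a,d,m,x} / ∅
  L1: {a,x} / {a,x}
  L2: {a} / {d}
  L3: {x} / {x}
  L4: {d} / {a,d}

Backward fixpoint:
  live L0: ∅→{a,d,x}
  live L1: {a,d,x}→{d,x}
  live L2: {d,x}→{a,d,x}
  live L3: {a,d,x}→{a,d}
  live L4: {a,d}→∅

Conflict graph:
  a: {d,m,x}
  d: {a,m,x}
  m: {a,d}
  x: {a,d}

N(x) = ["a", "d"]

Answer: ["a", "d"]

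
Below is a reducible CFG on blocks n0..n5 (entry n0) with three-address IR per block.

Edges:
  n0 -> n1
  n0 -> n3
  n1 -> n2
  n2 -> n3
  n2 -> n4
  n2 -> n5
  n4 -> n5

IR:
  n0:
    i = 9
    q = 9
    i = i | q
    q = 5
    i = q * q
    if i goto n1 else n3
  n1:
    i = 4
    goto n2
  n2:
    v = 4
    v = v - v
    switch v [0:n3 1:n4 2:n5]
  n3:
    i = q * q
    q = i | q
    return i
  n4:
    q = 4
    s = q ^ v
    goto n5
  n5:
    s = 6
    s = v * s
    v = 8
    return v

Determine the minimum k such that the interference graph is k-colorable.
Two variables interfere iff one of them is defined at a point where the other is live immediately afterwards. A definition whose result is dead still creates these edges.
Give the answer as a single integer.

Answer: 2

Working:
Block summaries:
  n0: {i,q} / ∅
  n1: {i} / ∅
  n2: {v} / ∅
  n3: {i,q} / {q}
  n4: {q,s} / {v}
  n5: {s,v} / {v}

Liveness:
  live n0: ∅→{q}
  live n1: {q}→{q}
  live n2: {q}→{q,v}
  live n3: {q}→∅
  live n4: {v}→{v}
  live n5: {v}→∅

Interfere edges:
  i↔{q}
  q↔{i,v}
  s↔{v}
  v↔{q,s}

Registers:
  lower bound: {i,q} mutually conflict ⇒ χ ≥ 2
  assign i→r1 q→r0 s→r0 v→r1 — no edge inside a register ⇒ χ ≤ 2
  χ = 2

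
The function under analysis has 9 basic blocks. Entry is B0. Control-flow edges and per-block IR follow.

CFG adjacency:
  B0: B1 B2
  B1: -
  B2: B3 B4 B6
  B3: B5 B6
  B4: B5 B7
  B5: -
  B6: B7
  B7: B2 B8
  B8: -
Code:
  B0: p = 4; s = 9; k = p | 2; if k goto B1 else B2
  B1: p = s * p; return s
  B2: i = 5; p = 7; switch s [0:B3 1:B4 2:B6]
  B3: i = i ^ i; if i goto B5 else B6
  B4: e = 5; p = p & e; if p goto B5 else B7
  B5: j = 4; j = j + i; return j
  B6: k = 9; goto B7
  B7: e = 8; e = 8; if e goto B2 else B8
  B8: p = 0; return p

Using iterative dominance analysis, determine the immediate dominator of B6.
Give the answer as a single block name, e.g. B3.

idom tree: B1←B0 B2←B0 B3←B2 B4←B2 B5←B2 B6←B2 B7←B2 B8←B7
Dom∩ at merges:
  B2: preds {B0,B7}: {B0} ∩ {B0,B2,B7} = {B0}; idom=B0
  B5: preds {B3,B4}: {B0,B2,B3} ∩ {B0,B2,B4} = {B0,B2}; idom=B2
  B6: preds {B2,B3}: {B0,B2} ∩ {B0,B2,B3} = {B0,B2}; idom=B2
  B7: preds {B4,B6}: {B0,B2,B4} ∩ {B0,B2,B6} = {B0,B2}; idom=B2

idom(B6) = B2

Answer: B2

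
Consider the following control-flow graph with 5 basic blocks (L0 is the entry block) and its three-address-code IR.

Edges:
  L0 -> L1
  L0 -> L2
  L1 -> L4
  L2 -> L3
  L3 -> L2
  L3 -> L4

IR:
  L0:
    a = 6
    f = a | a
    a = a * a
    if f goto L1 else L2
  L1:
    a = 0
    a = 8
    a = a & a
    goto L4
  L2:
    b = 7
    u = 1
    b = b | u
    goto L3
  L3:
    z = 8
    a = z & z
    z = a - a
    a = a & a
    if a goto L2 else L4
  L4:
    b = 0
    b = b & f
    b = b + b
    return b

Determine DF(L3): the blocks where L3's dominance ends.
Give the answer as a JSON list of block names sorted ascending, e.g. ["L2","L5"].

Answer: ["L2", "L4"]

Working:
idom tree: L1←L0 L2←L0 L3←L2 L4←L0
Dom at joins:
  L2: preds {L0,L3}: {L0} ∩ {L0,L2,L3} = {L0}; idom=L0
  L4: preds {L1,L3}: {L0,L1} ∩ {L0,L2,L3} = {L0}; idom=L0

DF derivation:
  L2←L0: walk · to L0
  L2←L3: walk L3→L2 to L0
  L4←L1: walk L1 to L0
  L4←L3: walk L3→L2 to L0
  L0: DF=∅
  L1: DF={L4}
  L2: DF={L2,L4}
  L3: DF={L2,L4}
  L4: DF=∅

DF(L3) = ["L2", "L4"]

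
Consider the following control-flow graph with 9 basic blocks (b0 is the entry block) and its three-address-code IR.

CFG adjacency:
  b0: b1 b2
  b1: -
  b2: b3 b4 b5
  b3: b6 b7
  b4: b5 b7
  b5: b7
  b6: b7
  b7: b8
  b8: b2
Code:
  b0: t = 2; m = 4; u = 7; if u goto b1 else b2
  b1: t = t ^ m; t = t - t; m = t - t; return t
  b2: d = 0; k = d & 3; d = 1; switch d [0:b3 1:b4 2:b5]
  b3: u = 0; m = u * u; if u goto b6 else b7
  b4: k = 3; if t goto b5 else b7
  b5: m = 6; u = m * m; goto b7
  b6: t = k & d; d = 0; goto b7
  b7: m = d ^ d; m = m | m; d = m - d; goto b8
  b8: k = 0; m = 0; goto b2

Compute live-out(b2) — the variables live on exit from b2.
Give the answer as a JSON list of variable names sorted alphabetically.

Answer: ["d", "k", "t"]

Derivation:
def/use:
  b0: def={m,t,u} ue=∅
  b1: def={m,t} ue={m,t}
  b2: def={d,k} ue=∅
  b3: def={m,u} ue=∅
  b4: def={k} ue={t}
  b5: def={m,u} ue=∅
  b6: def={d,t} ue={d,k}
  b7: def={d,m} ue={d}
  b8: def={k,m} ue=∅

Liveness:
  live b0: ∅→{m,t}
  live b1: {m,t}→∅
  live b2: {t}→{d,k,t}
  live b3: {d,k,t}→{d,k,t}
  live b4: {d,t}→{d,t}
  live b5: {d,t}→{d,t}
  live b6: {d,k}→{d,t}
  live b7: {d,t}→{t}
  live b8: {t}→{t}

live-out(b2) = ["d", "k", "t"]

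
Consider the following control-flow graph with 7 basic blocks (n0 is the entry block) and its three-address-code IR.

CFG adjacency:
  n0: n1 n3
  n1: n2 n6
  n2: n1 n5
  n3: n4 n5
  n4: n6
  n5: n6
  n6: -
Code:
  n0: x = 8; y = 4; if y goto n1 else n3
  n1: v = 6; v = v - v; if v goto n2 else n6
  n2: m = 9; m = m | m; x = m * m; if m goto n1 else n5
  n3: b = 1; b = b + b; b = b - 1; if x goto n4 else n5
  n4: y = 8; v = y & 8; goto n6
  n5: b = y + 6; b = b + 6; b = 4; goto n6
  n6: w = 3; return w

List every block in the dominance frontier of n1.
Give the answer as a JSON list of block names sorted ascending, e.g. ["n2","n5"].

idom tree: n1←n0 n2←n1 n3←n0 n4←n3 n5←n0 n6←n0
Join-block Dom:
  n1: preds {n0,n2}: {n0} ∩ {n0,n1,n2} = {n0}; idom=n0
  n5: preds {n2,n3}: {n0,n1,n2} ∩ {n0,n3} = {n0}; idom=n0
  n6: preds {n1,n4,n5}: {n0,n1} ∩ {n0,n3,n4} ∩ {n0,n5} = {n0}; idom=n0

DF derivation:
  join n1 pred n0: · stop@n0
  join n1 pred n2: n2→n1 stop@n0
  join n5 pred n2: n2→n1 stop@n0
  join n5 pred n3: n3 stop@n0
  join n6 pred n1: n1 stop@n0
  join n6 pred n4: n4→n3 stop@n0
  join n6 pred n5: n5 stop@n0
  n0 → ∅
  n1 → {n1,n5,n6}
  n2 → {n1,n5}
  n3 → {n5,n6}
  n4 → {n6}
  n5 → {n6}
  n6 → ∅

DF(n1) = ["n1", "n5", "n6"]

Answer: ["n1", "n5", "n6"]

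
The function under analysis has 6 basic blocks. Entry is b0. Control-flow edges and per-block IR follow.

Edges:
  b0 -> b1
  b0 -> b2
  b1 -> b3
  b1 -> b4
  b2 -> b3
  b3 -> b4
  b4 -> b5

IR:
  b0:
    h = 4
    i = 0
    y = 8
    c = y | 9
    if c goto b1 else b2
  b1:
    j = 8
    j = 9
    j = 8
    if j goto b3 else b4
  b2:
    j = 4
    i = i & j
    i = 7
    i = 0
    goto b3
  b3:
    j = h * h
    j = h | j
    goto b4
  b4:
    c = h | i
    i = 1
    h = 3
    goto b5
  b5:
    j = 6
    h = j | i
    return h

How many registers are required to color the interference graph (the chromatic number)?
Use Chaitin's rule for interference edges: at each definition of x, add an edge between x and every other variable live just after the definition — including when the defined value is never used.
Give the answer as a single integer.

Answer: 3

Analysis:
Per-block:
  b0: {c,h,i,y} / ∅
  b1: {j} / ∅
  b2: {i,j} / {i}
  b3: {j} / {h}
  b4: {c,h,i} / {h,i}
  b5: {h,j} / {i}

Live sets:
  b0: in=∅ out={h,i}
  b1: in={h,i} out={h,i}
  b2: in={h,i} out={h,i}
  b3: in={h,i} out={h,i}
  b4: in={h,i} out={i}
  b5: in={i} out=∅

Interfere edges:
  c↔{h,i}
  h↔{c,i,j,y}
  i↔{c,h,j,y}
  j↔{h,i}
  y↔{h,i}

Colouring:
  clique {c,h,i} ⇒ need ≥ 3
  3-colouring: r0={h}  r1={i}  r2={c,j,y}
  χ = 3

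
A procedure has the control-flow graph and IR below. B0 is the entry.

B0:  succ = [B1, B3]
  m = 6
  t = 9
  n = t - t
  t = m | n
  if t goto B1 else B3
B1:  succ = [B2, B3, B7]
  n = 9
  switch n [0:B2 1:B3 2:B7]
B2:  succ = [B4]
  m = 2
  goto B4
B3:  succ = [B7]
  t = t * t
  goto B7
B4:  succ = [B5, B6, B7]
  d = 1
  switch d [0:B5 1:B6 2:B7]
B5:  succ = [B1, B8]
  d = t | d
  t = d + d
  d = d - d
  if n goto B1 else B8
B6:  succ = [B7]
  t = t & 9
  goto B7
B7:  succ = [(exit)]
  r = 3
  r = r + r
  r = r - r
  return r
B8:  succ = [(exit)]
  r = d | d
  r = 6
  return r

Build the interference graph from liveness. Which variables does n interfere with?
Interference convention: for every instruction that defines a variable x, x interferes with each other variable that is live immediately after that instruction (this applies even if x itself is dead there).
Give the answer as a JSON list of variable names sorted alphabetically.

Answer: ["d", "m", "t"]

Derivation:
Block summaries:
  B0 def {m,n,t} use ∅
  B1 def {n} use ∅
  B2 def {m} use ∅
  B3 def {t} use {t}
  B4 def {d} use ∅
  B5 def {d,t} use {d,n,t}
  B6 def {t} use {t}
  B7 def {r} use ∅
  B8 def {r} use {d}

Liveness:
  live B0: ∅→{t}
  live B1: {t}→{n,t}
  live B2: {n,t}→{n,t}
  live B3: {t}→∅
  live B4: {n,t}→{d,n,t}
  live B5: {d,n,t}→{d,t}
  live B6: {t}→∅
  live B7: ∅→∅
  live B8: {d}→∅

Conflict graph:
  d — {n,t}
  m — {n,t}
  n — {d,m,t}
  r — ∅
  t — {d,m,n}

N(n) = ["d", "m", "t"]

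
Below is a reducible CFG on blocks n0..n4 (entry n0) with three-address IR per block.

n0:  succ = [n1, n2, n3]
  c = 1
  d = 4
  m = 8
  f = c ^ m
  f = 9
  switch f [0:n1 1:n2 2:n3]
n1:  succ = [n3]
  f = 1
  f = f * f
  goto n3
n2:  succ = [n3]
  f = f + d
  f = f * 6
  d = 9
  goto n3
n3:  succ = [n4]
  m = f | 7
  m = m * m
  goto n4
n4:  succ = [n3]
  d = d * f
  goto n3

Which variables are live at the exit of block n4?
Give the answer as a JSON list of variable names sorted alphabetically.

Answer: ["d", "f"]

Analysis:
Block summaries:
  n0 def {c,d,f,m} use ∅
  n1 def {f} use ∅
  n2 def {d,f} use {d,f}
  n3 def {m} use {f}
  n4 def {d} use {d,f}

Backward fixpoint:
  n0: in=∅ out={d,f}
  n1: in={d} out={d,f}
  n2: in={d,f} out={d,f}
  n3: in={d,f} out={d,f}
  n4: in={d,f} out={d,f}

live-out(n4) = ["d", "f"]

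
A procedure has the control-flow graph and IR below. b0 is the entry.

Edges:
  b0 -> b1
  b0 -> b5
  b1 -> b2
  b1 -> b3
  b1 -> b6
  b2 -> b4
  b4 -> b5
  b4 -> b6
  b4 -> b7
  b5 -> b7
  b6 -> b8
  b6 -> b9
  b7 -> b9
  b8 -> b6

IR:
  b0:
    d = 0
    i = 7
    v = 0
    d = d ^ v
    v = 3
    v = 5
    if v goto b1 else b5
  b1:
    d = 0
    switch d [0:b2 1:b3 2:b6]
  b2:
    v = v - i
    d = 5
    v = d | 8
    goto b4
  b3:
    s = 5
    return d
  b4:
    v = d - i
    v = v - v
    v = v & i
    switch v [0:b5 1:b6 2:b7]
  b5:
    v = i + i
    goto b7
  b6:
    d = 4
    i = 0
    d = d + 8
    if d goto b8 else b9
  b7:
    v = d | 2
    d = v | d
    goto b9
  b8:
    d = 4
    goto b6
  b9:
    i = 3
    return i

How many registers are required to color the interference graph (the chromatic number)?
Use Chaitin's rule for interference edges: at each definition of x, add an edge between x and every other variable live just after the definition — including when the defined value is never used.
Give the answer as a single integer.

Per-block:
  b0: def={d,i,v} ue=∅
  b1: def={d} ue=∅
  b2: def={d,v} ue={i,v}
  b3: def={s} ue={d}
  b4: def={v} ue={d,i}
  b5: def={v} ue={i}
  b6: def={d,i} ue=∅
  b7: def={d,v} ue={d}
  b8: def={d} ue=∅
  b9: def={i} ue=∅

Live sets:
  live b0: ∅→{d,i,v}
  live b1: {i,v}→{d,i,v}
  live b2: {i,v}→{d,i}
  live b3: {d}→∅
  live b4: {d,i}→{d,i}
  live b5: {d,i}→{d}
  live b6: ∅→∅
  live b7: {d}→∅
  live b8: ∅→∅
  live b9: ∅→∅

Interfere edges:
  d: {i,s,v}
  i: {d,v}
  s: {d}
  v: {d,i}

Colouring:
  {d,i,v} pairwise interfere (3-clique) ⇒ χ ≥ 3
  3-colouring: c0={d}  c1={i,s}  c2={v}
  χ = 3

Answer: 3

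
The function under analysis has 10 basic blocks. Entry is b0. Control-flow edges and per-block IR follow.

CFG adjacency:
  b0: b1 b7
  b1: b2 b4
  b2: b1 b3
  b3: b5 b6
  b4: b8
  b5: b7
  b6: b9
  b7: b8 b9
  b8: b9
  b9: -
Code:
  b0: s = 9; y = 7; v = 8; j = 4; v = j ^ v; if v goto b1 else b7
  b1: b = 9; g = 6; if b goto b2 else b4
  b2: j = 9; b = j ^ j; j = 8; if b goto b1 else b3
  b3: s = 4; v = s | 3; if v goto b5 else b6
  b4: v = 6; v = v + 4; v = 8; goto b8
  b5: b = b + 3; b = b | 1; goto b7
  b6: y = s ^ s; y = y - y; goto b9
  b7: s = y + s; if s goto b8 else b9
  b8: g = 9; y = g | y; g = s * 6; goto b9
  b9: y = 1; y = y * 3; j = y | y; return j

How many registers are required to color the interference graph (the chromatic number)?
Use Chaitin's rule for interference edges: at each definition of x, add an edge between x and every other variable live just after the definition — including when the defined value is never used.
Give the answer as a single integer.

Block summaries:
  b0: {j,s,v,y} / ∅
  b1: {b,g} / ∅
  b2: {b,j} / ∅
  b3: {s,v} / ∅
  b4: {v} / ∅
  b5: {b} / {b}
  b6: {y} / {s}
  b7: {s} / {s,y}
  b8: {g,y} / {s,y}
  b9: {j,y} / ∅

Liveness:
  live b0: ∅→{s,y}
  live b1: {s,y}→{s,y}
  live b2: {s,y}→{b,s,y}
  live b3: {b,y}→{b,s,y}
  live b4: {s,y}→{s,y}
  live b5: {b,s,y}→{s,y}
  live b6: {s}→∅
  live b7: {s,y}→{s,y}
  live b8: {s,y}→∅
  live b9: ∅→∅

Conflict graph:
  b↔{g,j,s,v,y}
  g↔{b,s,y}
  j↔{b,s,v,y}
  s↔{b,g,j,v,y}
  v↔{b,j,s,y}
  y↔{b,g,j,s,v}

Registers:
  clique {b,j,s,v,y} ⇒ need ≥ 5
  5-colouring: r0={b}  r1={s}  r2={y}  r3={g,j}  r4={v}
  χ = 5

Answer: 5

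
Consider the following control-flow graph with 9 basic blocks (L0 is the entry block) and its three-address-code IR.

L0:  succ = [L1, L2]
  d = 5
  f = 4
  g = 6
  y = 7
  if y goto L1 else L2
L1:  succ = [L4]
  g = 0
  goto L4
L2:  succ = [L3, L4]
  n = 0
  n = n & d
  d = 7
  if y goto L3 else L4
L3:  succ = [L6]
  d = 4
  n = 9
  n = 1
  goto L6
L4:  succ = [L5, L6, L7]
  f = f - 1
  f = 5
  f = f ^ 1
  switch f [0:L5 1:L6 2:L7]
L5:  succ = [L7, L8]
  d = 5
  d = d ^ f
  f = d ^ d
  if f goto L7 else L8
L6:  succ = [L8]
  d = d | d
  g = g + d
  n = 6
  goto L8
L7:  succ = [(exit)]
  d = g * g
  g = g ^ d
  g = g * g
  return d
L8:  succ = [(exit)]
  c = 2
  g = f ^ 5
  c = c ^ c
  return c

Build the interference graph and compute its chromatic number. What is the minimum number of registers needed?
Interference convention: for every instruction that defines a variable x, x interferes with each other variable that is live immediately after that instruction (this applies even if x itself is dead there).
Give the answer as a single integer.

Answer: 5

Derivation:
def/use:
  L0: def={d,f,g,y} ue=∅
  L1: def={g} ue=∅
  L2: def={d,n} ue={d,y}
  L3: def={d,n} ue=∅
  L4: def={f} ue={f}
  L5: def={d,f} ue={f}
  L6: def={d,g,n} ue={d,g}
  L7: def={d,g} ue={g}
  L8: def={c,g} ue={f}

Live sets:
  live L0: ∅→{d,f,g,y}
  live L1: {d,f}→{d,f,g}
  live L2: {d,f,g,y}→{d,f,g}
  live L3: {f,g}→{d,f,g}
  live L4: {d,f,g}→{d,f,g}
  live L5: {f,g}→{f,g}
  live L6: {d,f,g}→{f}
  live L7: {g}→∅
  live L8: {f}→∅

Interfere edges:
  c↔{f,g}
  d↔{f,g,n,y}
  f↔{c,d,g,n,y}
  g↔{c,d,f,n,y}
  n↔{d,f,g,y}
  y↔{d,f,g,n}

Colouring:
  lower bound: {d,f,g,n,y} mutually conflict ⇒ χ ≥ 5
  assign c→R2 d→R2 f→R0 g→R1 n→R3 y→R4 — no edge inside a register ⇒ χ ≤ 5
  χ = 5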